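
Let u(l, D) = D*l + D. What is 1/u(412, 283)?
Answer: 1/116879 ≈ 8.5559e-6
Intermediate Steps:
u(l, D) = D + D*l
1/u(412, 283) = 1/(283*(1 + 412)) = 1/(283*413) = 1/116879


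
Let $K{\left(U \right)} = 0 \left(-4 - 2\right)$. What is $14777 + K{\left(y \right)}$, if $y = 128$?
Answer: $14777$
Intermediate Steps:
$K{\left(U \right)} = 0$ ($K{\left(U \right)} = 0 \left(-6\right) = 0$)
$14777 + K{\left(y \right)} = 14777 + 0 = 14777$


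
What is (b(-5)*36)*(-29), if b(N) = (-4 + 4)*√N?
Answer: 0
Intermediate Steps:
b(N) = 0 (b(N) = 0*√N = 0)
(b(-5)*36)*(-29) = (0*36)*(-29) = 0*(-29) = 0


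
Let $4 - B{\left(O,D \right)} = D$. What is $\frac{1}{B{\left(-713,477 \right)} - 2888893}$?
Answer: $- \frac{1}{2889366} \approx -3.461 \cdot 10^{-7}$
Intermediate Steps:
$B{\left(O,D \right)} = 4 - D$
$\frac{1}{B{\left(-713,477 \right)} - 2888893} = \frac{1}{\left(4 - 477\right) - 2888893} = \frac{1}{-473 - 2888893} = \frac{1}{-2889366} = - \frac{1}{2889366}$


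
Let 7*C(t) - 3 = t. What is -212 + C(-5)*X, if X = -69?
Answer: -1346/7 ≈ -192.29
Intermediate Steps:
C(t) = 3/7 + t/7
-212 + C(-5)*X = -212 + (3/7 + (⅐)*(-5))*(-69) = -212 + (3/7 - 5/7)*(-69) = -212 - 2/7*(-69) = -212 + 138/7 = -1346/7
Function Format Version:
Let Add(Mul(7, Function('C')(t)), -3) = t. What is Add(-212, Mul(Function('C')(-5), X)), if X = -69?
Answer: Rational(-1346, 7) ≈ -192.29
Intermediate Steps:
Function('C')(t) = Add(Rational(3, 7), Mul(Rational(1, 7), t))
Add(-212, Mul(Function('C')(-5), X)) = Add(-212, Mul(Add(Rational(3, 7), Mul(Rational(1, 7), -5)), -69)) = Add(-212, Mul(Add(Rational(3, 7), Rational(-5, 7)), -69)) = Add(-212, Mul(Rational(-2, 7), -69)) = Add(-212, Rational(138, 7)) = Rational(-1346, 7)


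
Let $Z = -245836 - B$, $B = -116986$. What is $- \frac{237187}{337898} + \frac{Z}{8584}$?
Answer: $- \frac{11393542627}{725129108} \approx -15.712$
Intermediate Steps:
$Z = -128850$ ($Z = -245836 - -116986 = -245836 + 116986 = -128850$)
$- \frac{237187}{337898} + \frac{Z}{8584} = - \frac{237187}{337898} - \frac{128850}{8584} = \left(-237187\right) \frac{1}{337898} - \frac{64425}{4292} = - \frac{237187}{337898} - \frac{64425}{4292} = - \frac{11393542627}{725129108}$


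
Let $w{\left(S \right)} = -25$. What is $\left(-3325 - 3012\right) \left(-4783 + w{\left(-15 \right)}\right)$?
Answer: $30468296$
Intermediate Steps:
$\left(-3325 - 3012\right) \left(-4783 + w{\left(-15 \right)}\right) = \left(-3325 - 3012\right) \left(-4783 - 25\right) = \left(-3325 - 3012\right) \left(-4808\right) = \left(-6337\right) \left(-4808\right) = 30468296$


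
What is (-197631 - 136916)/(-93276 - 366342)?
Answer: 334547/459618 ≈ 0.72788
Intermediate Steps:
(-197631 - 136916)/(-93276 - 366342) = -334547/(-459618) = -334547*(-1/459618) = 334547/459618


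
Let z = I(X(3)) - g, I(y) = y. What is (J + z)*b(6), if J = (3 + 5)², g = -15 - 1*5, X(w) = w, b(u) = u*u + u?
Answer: 3654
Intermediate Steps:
b(u) = u + u² (b(u) = u² + u = u + u²)
g = -20 (g = -15 - 5 = -20)
z = 23 (z = 3 - 1*(-20) = 3 + 20 = 23)
J = 64 (J = 8² = 64)
(J + z)*b(6) = (64 + 23)*(6*(1 + 6)) = 87*(6*7) = 87*42 = 3654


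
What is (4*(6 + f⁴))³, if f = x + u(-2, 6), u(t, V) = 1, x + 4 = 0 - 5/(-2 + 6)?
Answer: 615361303680193/262144 ≈ 2.3474e+9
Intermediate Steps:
x = -21/4 (x = -4 + (0 - 5/(-2 + 6)) = -4 + (0 - 5/4) = -4 - 5/4 = -21/4 ≈ -5.2500)
f = -17/4 (f = -21/4 + 1 = -17/4 ≈ -4.2500)
(4*(6 + f⁴))³ = (4*(6 + (-17/4)⁴))³ = (4*(6 + 83521/256))³ = (4*(85057/256))³ = (85057/64)³ = 615361303680193/262144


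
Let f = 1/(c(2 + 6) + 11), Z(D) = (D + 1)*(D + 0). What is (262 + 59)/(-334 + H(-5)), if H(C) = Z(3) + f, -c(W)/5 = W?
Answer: -3103/3113 ≈ -0.99679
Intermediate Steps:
c(W) = -5*W
Z(D) = D*(1 + D) (Z(D) = (1 + D)*D = D*(1 + D))
f = -1/29 (f = 1/(-5*(2 + 6) + 11) = 1/(-5*8 + 11) = 1/(-40 + 11) = 1/(-29) = -1/29 ≈ -0.034483)
H(C) = 347/29 (H(C) = 3*(1 + 3) - 1/29 = 3*4 - 1/29 = 12 - 1/29 = 347/29)
(262 + 59)/(-334 + H(-5)) = (262 + 59)/(-334 + 347/29) = 321/(-9339/29) = 321*(-29/9339) = -3103/3113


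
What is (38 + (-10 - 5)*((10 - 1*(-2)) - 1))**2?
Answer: 16129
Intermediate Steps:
(38 + (-10 - 5)*((10 - 1*(-2)) - 1))**2 = (38 - 15*((10 + 2) - 1))**2 = (38 - 15*(12 - 1))**2 = (38 - 15*11)**2 = (38 - 165)**2 = (-127)**2 = 16129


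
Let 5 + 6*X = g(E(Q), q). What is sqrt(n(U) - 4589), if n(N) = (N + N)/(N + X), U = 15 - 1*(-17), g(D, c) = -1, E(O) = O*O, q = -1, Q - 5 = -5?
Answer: I*sqrt(4408045)/31 ≈ 67.727*I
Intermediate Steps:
Q = 0 (Q = 5 - 5 = 0)
E(O) = O**2
U = 32 (U = 15 + 17 = 32)
X = -1 (X = -5/6 + (1/6)*(-1) = -5/6 - 1/6 = -1)
n(N) = 2*N/(-1 + N) (n(N) = (N + N)/(N - 1) = (2*N)/(-1 + N) = 2*N/(-1 + N))
sqrt(n(U) - 4589) = sqrt(2*32/(-1 + 32) - 4589) = sqrt(2*32/31 - 4589) = sqrt(2*32*(1/31) - 4589) = sqrt(64/31 - 4589) = sqrt(-142195/31) = I*sqrt(4408045)/31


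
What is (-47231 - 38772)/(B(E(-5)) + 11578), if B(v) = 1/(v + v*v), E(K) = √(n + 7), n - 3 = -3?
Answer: -41821796849/5630265621 - 86003*√7/5630265621 ≈ -7.4281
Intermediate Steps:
n = 0 (n = 3 - 3 = 0)
E(K) = √7 (E(K) = √(0 + 7) = √7)
B(v) = 1/(v + v²)
(-47231 - 38772)/(B(E(-5)) + 11578) = (-47231 - 38772)/(1/((√7)*(1 + √7)) + 11578) = -86003/((√7/7)/(1 + √7) + 11578) = -86003/(√7/(7*(1 + √7)) + 11578) = -86003/(11578 + √7/(7*(1 + √7)))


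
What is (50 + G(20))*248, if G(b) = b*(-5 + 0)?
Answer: -12400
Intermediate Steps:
G(b) = -5*b (G(b) = b*(-5) = -5*b)
(50 + G(20))*248 = (50 - 5*20)*248 = (50 - 100)*248 = -50*248 = -12400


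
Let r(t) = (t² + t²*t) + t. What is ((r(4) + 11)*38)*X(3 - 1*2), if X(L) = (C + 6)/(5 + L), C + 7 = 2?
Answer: 1805/3 ≈ 601.67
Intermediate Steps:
C = -5 (C = -7 + 2 = -5)
r(t) = t + t² + t³ (r(t) = (t² + t³) + t = t + t² + t³)
X(L) = 1/(5 + L) (X(L) = (-5 + 6)/(5 + L) = 1/(5 + L))
((r(4) + 11)*38)*X(3 - 1*2) = ((4*(1 + 4 + 4²) + 11)*38)/(5 + (3 - 1*2)) = ((4*(1 + 4 + 16) + 11)*38)/(5 + (3 - 2)) = ((4*21 + 11)*38)/(5 + 1) = ((84 + 11)*38)/6 = (95*38)*(⅙) = 3610*(⅙) = 1805/3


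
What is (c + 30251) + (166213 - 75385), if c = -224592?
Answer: -103513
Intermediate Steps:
(c + 30251) + (166213 - 75385) = (-224592 + 30251) + (166213 - 75385) = -194341 + 90828 = -103513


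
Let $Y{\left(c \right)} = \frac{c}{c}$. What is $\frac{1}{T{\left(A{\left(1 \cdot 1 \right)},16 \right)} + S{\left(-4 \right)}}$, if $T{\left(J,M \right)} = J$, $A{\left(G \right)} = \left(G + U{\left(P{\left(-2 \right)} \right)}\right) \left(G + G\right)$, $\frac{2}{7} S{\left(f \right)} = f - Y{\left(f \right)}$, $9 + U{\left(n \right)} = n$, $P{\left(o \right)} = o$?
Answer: $- \frac{2}{75} \approx -0.026667$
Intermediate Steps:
$Y{\left(c \right)} = 1$
$U{\left(n \right)} = -9 + n$
$S{\left(f \right)} = - \frac{7}{2} + \frac{7 f}{2}$ ($S{\left(f \right)} = \frac{7 \left(f - 1\right)}{2} = \frac{7 \left(-1 + f\right)}{2} = - \frac{7}{2} + \frac{7 f}{2}$)
$A{\left(G \right)} = 2 G \left(-11 + G\right)$ ($A{\left(G \right)} = \left(G - 11\right) \left(G + G\right) = \left(G - 11\right) 2 G = \left(-11 + G\right) 2 G = 2 G \left(-11 + G\right)$)
$\frac{1}{T{\left(A{\left(1 \cdot 1 \right)},16 \right)} + S{\left(-4 \right)}} = \frac{1}{2 \cdot 1 \cdot 1 \left(-11 + 1 \cdot 1\right) + \left(- \frac{7}{2} + \frac{7}{2} \left(-4\right)\right)} = \frac{1}{2 \cdot 1 \left(-11 + 1\right) - \frac{35}{2}} = \frac{1}{2 \cdot 1 \left(-10\right) - \frac{35}{2}} = \frac{1}{-20 - \frac{35}{2}} = \frac{1}{- \frac{75}{2}} = - \frac{2}{75}$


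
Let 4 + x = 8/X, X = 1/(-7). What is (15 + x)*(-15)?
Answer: 675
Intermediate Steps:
X = -⅐ ≈ -0.14286
x = -60 (x = -4 + 8/(-⅐) = -4 + 8*(-7) = -4 - 56 = -60)
(15 + x)*(-15) = (15 - 60)*(-15) = -45*(-15) = 675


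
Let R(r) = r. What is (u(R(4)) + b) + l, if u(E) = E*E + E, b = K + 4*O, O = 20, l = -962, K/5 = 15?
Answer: -787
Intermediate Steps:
K = 75 (K = 5*15 = 75)
b = 155 (b = 75 + 4*20 = 75 + 80 = 155)
u(E) = E + E² (u(E) = E² + E = E + E²)
(u(R(4)) + b) + l = (4*(1 + 4) + 155) - 962 = (4*5 + 155) - 962 = (20 + 155) - 962 = 175 - 962 = -787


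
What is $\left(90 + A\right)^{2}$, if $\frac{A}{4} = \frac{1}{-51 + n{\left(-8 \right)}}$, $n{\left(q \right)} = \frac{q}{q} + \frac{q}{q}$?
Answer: $\frac{19412836}{2401} \approx 8085.3$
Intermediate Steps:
$n{\left(q \right)} = 2$ ($n{\left(q \right)} = 1 + 1 = 2$)
$A = - \frac{4}{49}$ ($A = \frac{4}{-51 + 2} = \frac{4}{-49} = 4 \left(- \frac{1}{49}\right) = - \frac{4}{49} \approx -0.081633$)
$\left(90 + A\right)^{2} = \left(90 - \frac{4}{49}\right)^{2} = \left(\frac{4406}{49}\right)^{2} = \frac{19412836}{2401}$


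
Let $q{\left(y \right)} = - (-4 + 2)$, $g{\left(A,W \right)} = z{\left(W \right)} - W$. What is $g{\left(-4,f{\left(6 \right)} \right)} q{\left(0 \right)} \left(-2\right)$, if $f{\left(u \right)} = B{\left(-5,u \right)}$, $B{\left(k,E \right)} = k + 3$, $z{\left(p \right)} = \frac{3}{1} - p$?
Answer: $-28$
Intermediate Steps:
$z{\left(p \right)} = 3 - p$ ($z{\left(p \right)} = 3 \cdot 1 - p = 3 - p$)
$B{\left(k,E \right)} = 3 + k$
$f{\left(u \right)} = -2$ ($f{\left(u \right)} = 3 - 5 = -2$)
$g{\left(A,W \right)} = 3 - 2 W$ ($g{\left(A,W \right)} = \left(3 - W\right) - W = 3 - 2 W$)
$q{\left(y \right)} = 2$ ($q{\left(y \right)} = \left(-1\right) \left(-2\right) = 2$)
$g{\left(-4,f{\left(6 \right)} \right)} q{\left(0 \right)} \left(-2\right) = \left(3 - -4\right) 2 \left(-2\right) = \left(3 + 4\right) 2 \left(-2\right) = 7 \cdot 2 \left(-2\right) = 14 \left(-2\right) = -28$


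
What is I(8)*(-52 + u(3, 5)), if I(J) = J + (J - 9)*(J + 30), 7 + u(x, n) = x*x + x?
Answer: 1410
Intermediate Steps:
u(x, n) = -7 + x + x² (u(x, n) = -7 + (x*x + x) = -7 + (x² + x) = -7 + (x + x²) = -7 + x + x²)
I(J) = J + (-9 + J)*(30 + J)
I(8)*(-52 + u(3, 5)) = (-270 + 8² + 22*8)*(-52 + (-7 + 3 + 3²)) = (-270 + 64 + 176)*(-52 + (-7 + 3 + 9)) = -30*(-52 + 5) = -30*(-47) = 1410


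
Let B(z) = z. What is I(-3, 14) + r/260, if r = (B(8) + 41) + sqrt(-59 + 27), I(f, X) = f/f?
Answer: 309/260 + I*sqrt(2)/65 ≈ 1.1885 + 0.021757*I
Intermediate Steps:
I(f, X) = 1
r = 49 + 4*I*sqrt(2) (r = (8 + 41) + sqrt(-59 + 27) = 49 + sqrt(-32) = 49 + 4*I*sqrt(2) ≈ 49.0 + 5.6569*I)
I(-3, 14) + r/260 = 1 + (49 + 4*I*sqrt(2))/260 = 1 + (49 + 4*I*sqrt(2))*(1/260) = 1 + (49/260 + I*sqrt(2)/65) = 309/260 + I*sqrt(2)/65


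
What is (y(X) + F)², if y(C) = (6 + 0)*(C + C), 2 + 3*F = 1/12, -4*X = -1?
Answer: 7225/1296 ≈ 5.5748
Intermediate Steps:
X = ¼ (X = -¼*(-1) = ¼ ≈ 0.25000)
F = -23/36 (F = -⅔ + (⅓)/12 = -⅔ + (⅓)*(1/12) = -⅔ + 1/36 = -23/36 ≈ -0.63889)
y(C) = 12*C (y(C) = 6*(2*C) = 12*C)
(y(X) + F)² = (12*(¼) - 23/36)² = (3 - 23/36)² = (85/36)² = 7225/1296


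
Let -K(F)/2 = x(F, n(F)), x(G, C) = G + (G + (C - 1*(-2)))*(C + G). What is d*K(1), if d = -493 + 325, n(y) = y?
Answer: 3024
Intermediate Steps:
x(G, C) = G + (C + G)*(2 + C + G) (x(G, C) = G + (G + (C + 2))*(C + G) = G + (G + (2 + C))*(C + G) = G + (2 + C + G)*(C + G) = G + (C + G)*(2 + C + G))
d = -168
K(F) = -10*F - 8*F**2 (K(F) = -2*(F**2 + F**2 + 2*F + 3*F + 2*F*F) = -2*(F**2 + F**2 + 2*F + 3*F + 2*F**2) = -2*(4*F**2 + 5*F) = -10*F - 8*F**2)
d*K(1) = -336*(-5 - 4*1) = -336*(-5 - 4) = -336*(-9) = -168*(-18) = 3024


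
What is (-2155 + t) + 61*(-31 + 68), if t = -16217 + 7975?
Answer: -8140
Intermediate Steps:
t = -8242
(-2155 + t) + 61*(-31 + 68) = (-2155 - 8242) + 61*(-31 + 68) = -10397 + 61*37 = -10397 + 2257 = -8140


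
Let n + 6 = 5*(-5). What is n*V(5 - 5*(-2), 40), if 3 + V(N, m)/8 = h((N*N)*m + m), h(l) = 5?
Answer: -496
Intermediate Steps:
n = -31 (n = -6 + 5*(-5) = -6 - 25 = -31)
V(N, m) = 16 (V(N, m) = -24 + 8*5 = -24 + 40 = 16)
n*V(5 - 5*(-2), 40) = -31*16 = -496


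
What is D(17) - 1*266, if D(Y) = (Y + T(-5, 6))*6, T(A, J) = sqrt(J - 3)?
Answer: -164 + 6*sqrt(3) ≈ -153.61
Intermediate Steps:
T(A, J) = sqrt(-3 + J)
D(Y) = 6*Y + 6*sqrt(3) (D(Y) = (Y + sqrt(-3 + 6))*6 = (Y + sqrt(3))*6 = 6*Y + 6*sqrt(3))
D(17) - 1*266 = (6*17 + 6*sqrt(3)) - 1*266 = (102 + 6*sqrt(3)) - 266 = -164 + 6*sqrt(3)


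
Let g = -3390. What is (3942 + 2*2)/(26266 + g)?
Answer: 1973/11438 ≈ 0.17250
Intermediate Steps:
(3942 + 2*2)/(26266 + g) = (3942 + 2*2)/(26266 - 3390) = (3942 + 4)/22876 = 3946*(1/22876) = 1973/11438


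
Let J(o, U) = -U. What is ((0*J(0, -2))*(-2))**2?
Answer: 0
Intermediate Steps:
((0*J(0, -2))*(-2))**2 = ((0*(-1*(-2)))*(-2))**2 = ((0*2)*(-2))**2 = (0*(-2))**2 = 0**2 = 0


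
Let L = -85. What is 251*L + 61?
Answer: -21274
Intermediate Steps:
251*L + 61 = 251*(-85) + 61 = -21335 + 61 = -21274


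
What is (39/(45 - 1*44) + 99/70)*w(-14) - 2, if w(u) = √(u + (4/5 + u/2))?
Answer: -2 + 2829*I*√505/350 ≈ -2.0 + 181.64*I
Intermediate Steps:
w(u) = √(⅘ + 3*u/2) (w(u) = √(u + (4*(⅕) + u*(½))) = √(u + (⅘ + u/2)) = √(⅘ + 3*u/2))
(39/(45 - 1*44) + 99/70)*w(-14) - 2 = (39/(45 - 1*44) + 99/70)*(√(80 + 150*(-14))/10) - 2 = (39/(45 - 44) + 99*(1/70))*(√(80 - 2100)/10) - 2 = (39/1 + 99/70)*(√(-2020)/10) - 2 = (39*1 + 99/70)*((2*I*√505)/10) - 2 = (39 + 99/70)*(I*√505/5) - 2 = 2829*(I*√505/5)/70 - 2 = 2829*I*√505/350 - 2 = -2 + 2829*I*√505/350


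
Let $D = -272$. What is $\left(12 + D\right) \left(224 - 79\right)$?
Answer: $-37700$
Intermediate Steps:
$\left(12 + D\right) \left(224 - 79\right) = \left(12 - 272\right) \left(224 - 79\right) = - 260 \left(224 - 79\right) = \left(-260\right) 145 = -37700$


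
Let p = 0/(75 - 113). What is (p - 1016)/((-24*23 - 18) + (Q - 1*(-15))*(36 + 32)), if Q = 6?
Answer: -508/429 ≈ -1.1841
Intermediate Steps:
p = 0 (p = 0/(-38) = 0*(-1/38) = 0)
(p - 1016)/((-24*23 - 18) + (Q - 1*(-15))*(36 + 32)) = (0 - 1016)/((-24*23 - 18) + (6 - 1*(-15))*(36 + 32)) = -1016/((-552 - 18) + (6 + 15)*68) = -1016/(-570 + 21*68) = -1016/(-570 + 1428) = -1016/858 = -1016*1/858 = -508/429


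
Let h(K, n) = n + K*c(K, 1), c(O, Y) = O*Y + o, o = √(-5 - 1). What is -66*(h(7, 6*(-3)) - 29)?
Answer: -132 - 462*I*√6 ≈ -132.0 - 1131.7*I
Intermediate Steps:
o = I*√6 (o = √(-6) = I*√6 ≈ 2.4495*I)
c(O, Y) = I*√6 + O*Y (c(O, Y) = O*Y + I*√6 = I*√6 + O*Y)
h(K, n) = n + K*(K + I*√6) (h(K, n) = n + K*(I*√6 + K*1) = n + K*(I*√6 + K) = n + K*(K + I*√6))
-66*(h(7, 6*(-3)) - 29) = -66*((6*(-3) + 7*(7 + I*√6)) - 29) = -66*((-18 + (49 + 7*I*√6)) - 29) = -66*((31 + 7*I*√6) - 29) = -66*(2 + 7*I*√6) = -132 - 462*I*√6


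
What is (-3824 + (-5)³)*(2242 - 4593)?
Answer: 9284099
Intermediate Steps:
(-3824 + (-5)³)*(2242 - 4593) = (-3824 - 125)*(-2351) = -3949*(-2351) = 9284099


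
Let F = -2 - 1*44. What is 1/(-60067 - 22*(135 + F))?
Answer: -1/62025 ≈ -1.6123e-5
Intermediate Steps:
F = -46 (F = -2 - 44 = -46)
1/(-60067 - 22*(135 + F)) = 1/(-60067 - 22*(135 - 46)) = 1/(-60067 - 22*89) = 1/(-60067 - 1958) = 1/(-62025) = -1/62025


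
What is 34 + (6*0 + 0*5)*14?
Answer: 34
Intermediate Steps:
34 + (6*0 + 0*5)*14 = 34 + (0 + 0)*14 = 34 + 0*14 = 34 + 0 = 34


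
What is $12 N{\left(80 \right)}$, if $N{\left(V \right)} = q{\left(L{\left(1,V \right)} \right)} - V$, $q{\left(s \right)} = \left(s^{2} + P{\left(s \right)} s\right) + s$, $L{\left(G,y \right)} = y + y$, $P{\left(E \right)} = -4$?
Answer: $300480$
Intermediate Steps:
$L{\left(G,y \right)} = 2 y$
$q{\left(s \right)} = s^{2} - 3 s$ ($q{\left(s \right)} = \left(s^{2} - 4 s\right) + s = s^{2} - 3 s$)
$N{\left(V \right)} = - V + 2 V \left(-3 + 2 V\right)$ ($N{\left(V \right)} = 2 V \left(-3 + 2 V\right) - V = - V + 2 V \left(-3 + 2 V\right)$)
$12 N{\left(80 \right)} = 12 \cdot 80 \left(-7 + 4 \cdot 80\right) = 12 \cdot 80 \left(-7 + 320\right) = 12 \cdot 80 \cdot 313 = 12 \cdot 25040 = 300480$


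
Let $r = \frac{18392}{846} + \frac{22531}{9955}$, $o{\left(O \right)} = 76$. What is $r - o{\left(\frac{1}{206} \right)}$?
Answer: $- \frac{218956547}{4210965} \approx -51.997$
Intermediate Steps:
$r = \frac{101076793}{4210965}$ ($r = 18392 \cdot \frac{1}{846} + 22531 \cdot \frac{1}{9955} = \frac{9196}{423} + \frac{22531}{9955} = \frac{101076793}{4210965} \approx 24.003$)
$r - o{\left(\frac{1}{206} \right)} = \frac{101076793}{4210965} - 76 = - \frac{218956547}{4210965}$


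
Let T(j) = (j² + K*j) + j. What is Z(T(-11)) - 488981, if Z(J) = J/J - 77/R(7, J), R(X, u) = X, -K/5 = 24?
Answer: -488991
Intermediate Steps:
K = -120 (K = -5*24 = -120)
T(j) = j² - 119*j (T(j) = (j² - 120*j) + j = j² - 119*j)
Z(J) = -10 (Z(J) = J/J - 77/7 = 1 - 77*⅐ = 1 - 11 = -10)
Z(T(-11)) - 488981 = -10 - 488981 = -488991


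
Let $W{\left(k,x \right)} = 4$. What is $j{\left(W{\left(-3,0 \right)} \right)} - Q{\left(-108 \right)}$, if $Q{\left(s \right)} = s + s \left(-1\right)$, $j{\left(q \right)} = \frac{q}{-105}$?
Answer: $- \frac{4}{105} \approx -0.038095$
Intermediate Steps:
$j{\left(q \right)} = - \frac{q}{105}$ ($j{\left(q \right)} = q \left(- \frac{1}{105}\right) = - \frac{q}{105}$)
$Q{\left(s \right)} = 0$ ($Q{\left(s \right)} = s - s = 0$)
$j{\left(W{\left(-3,0 \right)} \right)} - Q{\left(-108 \right)} = \left(- \frac{1}{105}\right) 4 - 0 = - \frac{4}{105} + 0 = - \frac{4}{105}$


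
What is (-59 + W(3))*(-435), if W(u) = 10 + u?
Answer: 20010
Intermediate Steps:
(-59 + W(3))*(-435) = (-59 + (10 + 3))*(-435) = (-59 + 13)*(-435) = -46*(-435) = 20010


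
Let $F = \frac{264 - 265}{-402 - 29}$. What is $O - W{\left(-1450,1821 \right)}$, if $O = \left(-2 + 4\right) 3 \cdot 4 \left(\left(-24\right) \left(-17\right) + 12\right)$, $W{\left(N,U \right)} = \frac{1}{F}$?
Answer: $9649$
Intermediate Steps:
$F = \frac{1}{431}$ ($F = - \frac{1}{-431} = \left(-1\right) \left(- \frac{1}{431}\right) = \frac{1}{431} \approx 0.0023202$)
$W{\left(N,U \right)} = 431$ ($W{\left(N,U \right)} = \frac{1}{\frac{1}{431}} = 431$)
$O = 10080$ ($O = 2 \cdot 3 \cdot 4 \left(408 + 12\right) = 6 \cdot 4 \cdot 420 = 24 \cdot 420 = 10080$)
$O - W{\left(-1450,1821 \right)} = 10080 - 431 = 9649$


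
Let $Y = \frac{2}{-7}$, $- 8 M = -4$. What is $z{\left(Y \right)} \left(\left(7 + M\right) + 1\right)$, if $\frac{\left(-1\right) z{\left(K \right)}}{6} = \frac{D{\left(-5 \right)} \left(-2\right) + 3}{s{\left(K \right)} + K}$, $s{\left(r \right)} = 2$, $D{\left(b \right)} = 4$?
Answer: $\frac{595}{4} \approx 148.75$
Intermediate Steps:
$M = \frac{1}{2}$ ($M = \left(- \frac{1}{8}\right) \left(-4\right) = \frac{1}{2} \approx 0.5$)
$Y = - \frac{2}{7}$ ($Y = 2 \left(- \frac{1}{7}\right) = - \frac{2}{7} \approx -0.28571$)
$z{\left(K \right)} = \frac{30}{2 + K}$ ($z{\left(K \right)} = - 6 \frac{4 \left(-2\right) + 3}{2 + K} = - 6 \frac{-8 + 3}{2 + K} = - 6 \left(- \frac{5}{2 + K}\right) = \frac{30}{2 + K}$)
$z{\left(Y \right)} \left(\left(7 + M\right) + 1\right) = \frac{30}{2 - \frac{2}{7}} \left(\left(7 + \frac{1}{2}\right) + 1\right) = \frac{30}{\frac{12}{7}} \left(\frac{15}{2} + 1\right) = 30 \cdot \frac{7}{12} \cdot \frac{17}{2} = \frac{35}{2} \cdot \frac{17}{2} = \frac{595}{4}$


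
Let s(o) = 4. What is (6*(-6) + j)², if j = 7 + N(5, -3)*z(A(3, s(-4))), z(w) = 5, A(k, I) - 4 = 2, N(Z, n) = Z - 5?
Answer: 841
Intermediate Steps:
N(Z, n) = -5 + Z
A(k, I) = 6 (A(k, I) = 4 + 2 = 6)
j = 7 (j = 7 + (-5 + 5)*5 = 7 + 0*5 = 7 + 0 = 7)
(6*(-6) + j)² = (6*(-6) + 7)² = (-36 + 7)² = (-29)² = 841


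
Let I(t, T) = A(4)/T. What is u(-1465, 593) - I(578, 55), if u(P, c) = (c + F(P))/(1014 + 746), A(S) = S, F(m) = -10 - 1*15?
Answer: ¼ ≈ 0.25000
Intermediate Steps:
F(m) = -25 (F(m) = -10 - 15 = -25)
u(P, c) = -5/352 + c/1760 (u(P, c) = (c - 25)/(1014 + 746) = (-25 + c)/1760 = (-25 + c)*(1/1760) = -5/352 + c/1760)
I(t, T) = 4/T
u(-1465, 593) - I(578, 55) = (-5/352 + (1/1760)*593) - 4/55 = (-5/352 + 593/1760) - 4/55 = 71/220 - 1*4/55 = 71/220 - 4/55 = ¼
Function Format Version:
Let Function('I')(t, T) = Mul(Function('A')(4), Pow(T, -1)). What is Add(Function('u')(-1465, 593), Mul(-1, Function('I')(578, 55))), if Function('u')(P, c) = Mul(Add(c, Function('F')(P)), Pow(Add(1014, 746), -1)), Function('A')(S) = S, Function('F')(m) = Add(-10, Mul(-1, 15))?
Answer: Rational(1, 4) ≈ 0.25000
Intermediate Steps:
Function('F')(m) = -25 (Function('F')(m) = Add(-10, -15) = -25)
Function('u')(P, c) = Add(Rational(-5, 352), Mul(Rational(1, 1760), c)) (Function('u')(P, c) = Mul(Add(c, -25), Pow(Add(1014, 746), -1)) = Mul(Add(-25, c), Pow(1760, -1)) = Mul(Add(-25, c), Rational(1, 1760)) = Add(Rational(-5, 352), Mul(Rational(1, 1760), c)))
Function('I')(t, T) = Mul(4, Pow(T, -1))
Add(Function('u')(-1465, 593), Mul(-1, Function('I')(578, 55))) = Add(Add(Rational(-5, 352), Mul(Rational(1, 1760), 593)), Mul(-1, Mul(4, Pow(55, -1)))) = Add(Add(Rational(-5, 352), Rational(593, 1760)), Mul(-1, Mul(4, Rational(1, 55)))) = Add(Rational(71, 220), Mul(-1, Rational(4, 55))) = Add(Rational(71, 220), Rational(-4, 55)) = Rational(1, 4)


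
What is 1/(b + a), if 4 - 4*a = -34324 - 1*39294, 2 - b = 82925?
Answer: -2/129035 ≈ -1.5500e-5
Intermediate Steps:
b = -82923 (b = 2 - 1*82925 = 2 - 82925 = -82923)
a = 36811/2 (a = 1 - (-34324 - 1*39294)/4 = 1 - (-34324 - 39294)/4 = 1 - ¼*(-73618) = 1 + 36809/2 = 36811/2 ≈ 18406.)
1/(b + a) = 1/(-82923 + 36811/2) = 1/(-129035/2) = -2/129035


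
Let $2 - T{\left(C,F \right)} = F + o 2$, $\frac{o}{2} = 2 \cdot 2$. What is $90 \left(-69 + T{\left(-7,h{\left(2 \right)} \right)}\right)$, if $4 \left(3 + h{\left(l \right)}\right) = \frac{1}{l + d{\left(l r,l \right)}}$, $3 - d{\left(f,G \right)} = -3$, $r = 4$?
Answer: $- \frac{115245}{16} \approx -7202.8$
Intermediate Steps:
$o = 8$ ($o = 2 \cdot 2 \cdot 2 = 2 \cdot 4 = 8$)
$d{\left(f,G \right)} = 6$ ($d{\left(f,G \right)} = 3 - -3 = 3 + 3 = 6$)
$h{\left(l \right)} = -3 + \frac{1}{4 \left(6 + l\right)}$ ($h{\left(l \right)} = -3 + \frac{1}{4 \left(l + 6\right)} = -3 + \frac{1}{4 \left(6 + l\right)}$)
$T{\left(C,F \right)} = -14 - F$ ($T{\left(C,F \right)} = 2 - \left(F + 8 \cdot 2\right) = 2 - \left(F + 16\right) = 2 - \left(16 + F\right) = -14 - F$)
$90 \left(-69 + T{\left(-7,h{\left(2 \right)} \right)}\right) = 90 \left(-69 - \left(14 + \frac{-71 - 24}{4 \left(6 + 2\right)}\right)\right) = 90 \left(-69 - \left(14 + \frac{-71 - 24}{4 \cdot 8}\right)\right) = 90 \left(-69 - \left(14 + \frac{1}{4} \cdot \frac{1}{8} \left(-95\right)\right)\right) = 90 \left(-69 - \frac{353}{32}\right) = 90 \left(- \frac{2561}{32}\right) = - \frac{115245}{16}$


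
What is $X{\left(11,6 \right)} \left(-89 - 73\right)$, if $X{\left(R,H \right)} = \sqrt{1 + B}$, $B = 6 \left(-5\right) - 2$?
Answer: $- 162 i \sqrt{31} \approx - 901.98 i$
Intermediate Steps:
$B = -32$ ($B = -30 - 2 = -32$)
$X{\left(R,H \right)} = i \sqrt{31}$ ($X{\left(R,H \right)} = \sqrt{1 - 32} = \sqrt{-31} = i \sqrt{31}$)
$X{\left(11,6 \right)} \left(-89 - 73\right) = i \sqrt{31} \left(-89 - 73\right) = i \sqrt{31} \left(-162\right) = - 162 i \sqrt{31}$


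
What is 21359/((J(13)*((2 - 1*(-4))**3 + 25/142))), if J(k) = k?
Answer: 233306/30697 ≈ 7.6003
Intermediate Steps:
21359/((J(13)*((2 - 1*(-4))**3 + 25/142))) = 21359/((13*((2 - 1*(-4))**3 + 25/142))) = 21359/((13*((2 + 4)**3 + 25*(1/142)))) = 21359/((13*(6**3 + 25/142))) = 21359/((13*(216 + 25/142))) = 21359/((13*(30697/142))) = 21359/(399061/142) = 21359*(142/399061) = 233306/30697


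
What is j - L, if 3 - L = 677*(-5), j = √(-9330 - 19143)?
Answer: -3388 + I*√28473 ≈ -3388.0 + 168.74*I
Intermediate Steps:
j = I*√28473 (j = √(-28473) = I*√28473 ≈ 168.74*I)
L = 3388 (L = 3 - 677*(-5) = 3 - 1*(-3385) = 3 + 3385 = 3388)
j - L = I*√28473 - 1*3388 = I*√28473 - 3388 = -3388 + I*√28473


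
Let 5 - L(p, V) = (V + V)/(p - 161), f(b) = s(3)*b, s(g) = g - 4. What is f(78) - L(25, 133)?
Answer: -5777/68 ≈ -84.956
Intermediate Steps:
s(g) = -4 + g
f(b) = -b (f(b) = (-4 + 3)*b = -b)
L(p, V) = 5 - 2*V/(-161 + p) (L(p, V) = 5 - (V + V)/(p - 161) = 5 - 2*V/(-161 + p))
f(78) - L(25, 133) = -1*78 - (-805 - 2*133 + 5*25)/(-161 + 25) = -78 - (-805 - 266 + 125)/(-136) = -78 - (-1)*(-946)/136 = -78 - 1*473/68 = -78 - 473/68 = -5777/68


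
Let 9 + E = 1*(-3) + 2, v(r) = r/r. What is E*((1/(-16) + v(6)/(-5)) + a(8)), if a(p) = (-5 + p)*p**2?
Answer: -15339/8 ≈ -1917.4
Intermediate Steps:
v(r) = 1
E = -10 (E = -9 + (1*(-3) + 2) = -9 + (-3 + 2) = -9 - 1 = -10)
a(p) = p**2*(-5 + p)
E*((1/(-16) + v(6)/(-5)) + a(8)) = -10*((1/(-16) + 1/(-5)) + 8**2*(-5 + 8)) = -10*((1*(-1/16) + 1*(-1/5)) + 64*3) = -10*((-1/16 - 1/5) + 192) = -10*(-21/80 + 192) = -10*15339/80 = -15339/8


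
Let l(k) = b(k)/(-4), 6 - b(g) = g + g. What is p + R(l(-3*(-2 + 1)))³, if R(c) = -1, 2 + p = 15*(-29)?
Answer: -438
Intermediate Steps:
b(g) = 6 - 2*g (b(g) = 6 - (g + g) = 6 - 2*g)
l(k) = -3/2 + k/2 (l(k) = (6 - 2*k)/(-4) = (6 - 2*k)*(-¼) = -3/2 + k/2)
p = -437 (p = -2 + 15*(-29) = -2 - 435 = -437)
p + R(l(-3*(-2 + 1)))³ = -437 + (-1)³ = -437 - 1 = -438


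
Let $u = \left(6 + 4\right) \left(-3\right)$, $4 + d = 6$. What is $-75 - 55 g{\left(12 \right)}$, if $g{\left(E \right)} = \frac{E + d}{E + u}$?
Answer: $- \frac{290}{9} \approx -32.222$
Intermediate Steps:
$d = 2$ ($d = -4 + 6 = 2$)
$u = -30$ ($u = 10 \left(-3\right) = -30$)
$g{\left(E \right)} = \frac{2 + E}{-30 + E}$ ($g{\left(E \right)} = \frac{E + 2}{E - 30} = \frac{2 + E}{-30 + E}$)
$-75 - 55 g{\left(12 \right)} = -75 - 55 \frac{2 + 12}{-30 + 12} = -75 - 55 \frac{1}{-18} \cdot 14 = -75 - 55 \left(\left(- \frac{1}{18}\right) 14\right) = -75 - - \frac{385}{9} = -75 + \frac{385}{9} = - \frac{290}{9}$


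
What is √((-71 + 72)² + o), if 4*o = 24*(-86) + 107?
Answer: 3*I*√217/2 ≈ 22.096*I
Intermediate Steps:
o = -1957/4 (o = (24*(-86) + 107)/4 = (-2064 + 107)/4 = (¼)*(-1957) = -1957/4 ≈ -489.25)
√((-71 + 72)² + o) = √((-71 + 72)² - 1957/4) = √(1² - 1957/4) = √(1 - 1957/4) = √(-1953/4) = 3*I*√217/2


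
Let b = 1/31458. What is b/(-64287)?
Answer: -1/2022340446 ≈ -4.9448e-10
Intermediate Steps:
b = 1/31458 ≈ 3.1788e-5
b/(-64287) = (1/31458)/(-64287) = (1/31458)*(-1/64287) = -1/2022340446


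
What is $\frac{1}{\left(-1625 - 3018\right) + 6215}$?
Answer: $\frac{1}{1572} \approx 0.00063613$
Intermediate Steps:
$\frac{1}{\left(-1625 - 3018\right) + 6215} = \frac{1}{-4643 + 6215} = \frac{1}{1572}$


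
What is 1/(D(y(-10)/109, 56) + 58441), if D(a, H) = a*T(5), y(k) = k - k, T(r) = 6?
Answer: 1/58441 ≈ 1.7111e-5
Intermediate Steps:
y(k) = 0
D(a, H) = 6*a (D(a, H) = a*6 = 6*a)
1/(D(y(-10)/109, 56) + 58441) = 1/(6*(0/109) + 58441) = 1/(6*(0*(1/109)) + 58441) = 1/(6*0 + 58441) = 1/(0 + 58441) = 1/58441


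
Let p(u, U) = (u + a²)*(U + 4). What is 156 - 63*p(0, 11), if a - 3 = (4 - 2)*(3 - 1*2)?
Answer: -23469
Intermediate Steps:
a = 5 (a = 3 + (4 - 2)*(3 - 1*2) = 3 + 2*(3 - 2) = 3 + 2*1 = 3 + 2 = 5)
p(u, U) = (4 + U)*(25 + u) (p(u, U) = (u + 5²)*(U + 4) = (u + 25)*(4 + U) = (25 + u)*(4 + U) = (4 + U)*(25 + u))
156 - 63*p(0, 11) = 156 - 63*(100 + 4*0 + 25*11 + 11*0) = 156 - 63*(100 + 0 + 275 + 0) = 156 - 63*375 = 156 - 23625 = -23469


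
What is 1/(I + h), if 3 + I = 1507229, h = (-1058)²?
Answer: 1/2626590 ≈ 3.8072e-7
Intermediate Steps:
h = 1119364
I = 1507226 (I = -3 + 1507229 = 1507226)
1/(I + h) = 1/(1507226 + 1119364) = 1/2626590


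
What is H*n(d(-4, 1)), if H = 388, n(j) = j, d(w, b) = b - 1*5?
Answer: -1552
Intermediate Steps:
d(w, b) = -5 + b (d(w, b) = b - 5 = -5 + b)
H*n(d(-4, 1)) = 388*(-5 + 1) = 388*(-4) = -1552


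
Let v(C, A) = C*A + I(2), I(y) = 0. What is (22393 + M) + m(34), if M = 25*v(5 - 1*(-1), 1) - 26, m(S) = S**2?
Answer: 23673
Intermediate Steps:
v(C, A) = A*C (v(C, A) = C*A + 0 = A*C + 0 = A*C)
M = 124 (M = 25*(1*(5 - 1*(-1))) - 26 = 25*(1*(5 + 1)) - 26 = 25*(1*6) - 26 = 25*6 - 26 = 150 - 26 = 124)
(22393 + M) + m(34) = (22393 + 124) + 34**2 = 22517 + 1156 = 23673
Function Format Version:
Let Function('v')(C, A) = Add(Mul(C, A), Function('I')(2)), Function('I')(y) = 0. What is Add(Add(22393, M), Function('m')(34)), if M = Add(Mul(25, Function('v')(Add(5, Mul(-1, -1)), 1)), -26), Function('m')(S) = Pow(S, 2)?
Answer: 23673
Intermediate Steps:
Function('v')(C, A) = Mul(A, C) (Function('v')(C, A) = Add(Mul(C, A), 0) = Add(Mul(A, C), 0) = Mul(A, C))
M = 124 (M = Add(Mul(25, Mul(1, Add(5, Mul(-1, -1)))), -26) = Add(Mul(25, Mul(1, Add(5, 1))), -26) = Add(Mul(25, Mul(1, 6)), -26) = Add(Mul(25, 6), -26) = Add(150, -26) = 124)
Add(Add(22393, M), Function('m')(34)) = Add(Add(22393, 124), Pow(34, 2)) = Add(22517, 1156) = 23673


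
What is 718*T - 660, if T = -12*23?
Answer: -198828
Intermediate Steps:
T = -276
718*T - 660 = 718*(-276) - 660 = -198168 - 660 = -198828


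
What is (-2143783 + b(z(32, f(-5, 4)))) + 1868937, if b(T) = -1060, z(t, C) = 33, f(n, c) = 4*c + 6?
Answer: -275906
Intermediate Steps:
f(n, c) = 6 + 4*c
(-2143783 + b(z(32, f(-5, 4)))) + 1868937 = (-2143783 - 1060) + 1868937 = -2144843 + 1868937 = -275906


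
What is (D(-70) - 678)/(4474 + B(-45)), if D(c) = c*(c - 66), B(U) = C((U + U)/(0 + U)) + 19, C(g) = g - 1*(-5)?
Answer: 4421/2250 ≈ 1.9649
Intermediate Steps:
C(g) = 5 + g (C(g) = g + 5 = 5 + g)
B(U) = 26 (B(U) = (5 + (U + U)/(0 + U)) + 19 = (5 + (2*U)/U) + 19 = (5 + 2) + 19 = 7 + 19 = 26)
D(c) = c*(-66 + c)
(D(-70) - 678)/(4474 + B(-45)) = (-70*(-66 - 70) - 678)/(4474 + 26) = (-70*(-136) - 678)/4500 = (9520 - 678)*(1/4500) = 8842*(1/4500) = 4421/2250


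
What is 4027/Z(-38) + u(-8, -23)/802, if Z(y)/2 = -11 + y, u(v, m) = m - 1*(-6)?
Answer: -807830/19649 ≈ -41.113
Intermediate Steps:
u(v, m) = 6 + m (u(v, m) = m + 6 = 6 + m)
Z(y) = -22 + 2*y (Z(y) = 2*(-11 + y) = -22 + 2*y)
4027/Z(-38) + u(-8, -23)/802 = 4027/(-22 + 2*(-38)) + (6 - 23)/802 = 4027/(-22 - 76) - 17*1/802 = 4027/(-98) - 17/802 = 4027*(-1/98) - 17/802 = -4027/98 - 17/802 = -807830/19649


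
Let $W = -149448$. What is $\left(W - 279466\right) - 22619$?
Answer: $-451533$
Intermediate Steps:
$\left(W - 279466\right) - 22619 = \left(-149448 - 279466\right) - 22619 = -428914 - 22619 = -451533$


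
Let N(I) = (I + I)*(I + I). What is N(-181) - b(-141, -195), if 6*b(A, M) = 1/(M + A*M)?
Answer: 21465007199/163800 ≈ 1.3104e+5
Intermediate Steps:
b(A, M) = 1/(6*(M + A*M))
N(I) = 4*I² (N(I) = (2*I)*(2*I) = 4*I²)
N(-181) - b(-141, -195) = 4*(-181)² - 1/(6*(-195)*(1 - 141)) = 4*32761 - (-1)/(6*195*(-140)) = 131044 - (-1)*(-1)/(6*195*140) = 131044 - 1*1/163800 = 131044 - 1/163800 = 21465007199/163800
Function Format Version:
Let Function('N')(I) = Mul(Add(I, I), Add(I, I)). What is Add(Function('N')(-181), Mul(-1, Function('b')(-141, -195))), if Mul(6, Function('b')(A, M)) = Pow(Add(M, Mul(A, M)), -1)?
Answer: Rational(21465007199, 163800) ≈ 1.3104e+5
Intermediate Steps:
Function('b')(A, M) = Mul(Rational(1, 6), Pow(Add(M, Mul(A, M)), -1))
Function('N')(I) = Mul(4, Pow(I, 2)) (Function('N')(I) = Mul(Mul(2, I), Mul(2, I)) = Mul(4, Pow(I, 2)))
Add(Function('N')(-181), Mul(-1, Function('b')(-141, -195))) = Add(Mul(4, Pow(-181, 2)), Mul(-1, Mul(Rational(1, 6), Pow(-195, -1), Pow(Add(1, -141), -1)))) = Add(Mul(4, 32761), Mul(-1, Mul(Rational(1, 6), Rational(-1, 195), Pow(-140, -1)))) = Add(131044, Mul(-1, Mul(Rational(1, 6), Rational(-1, 195), Rational(-1, 140)))) = Add(131044, Mul(-1, Rational(1, 163800))) = Add(131044, Rational(-1, 163800)) = Rational(21465007199, 163800)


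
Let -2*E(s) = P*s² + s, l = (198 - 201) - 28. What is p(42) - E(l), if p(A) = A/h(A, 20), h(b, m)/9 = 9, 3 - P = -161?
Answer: 4254499/54 ≈ 78787.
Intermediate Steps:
P = 164 (P = 3 - 1*(-161) = 3 + 161 = 164)
h(b, m) = 81 (h(b, m) = 9*9 = 81)
p(A) = A/81
l = -31 (l = -3 - 28 = -31)
E(s) = -82*s² - s/2 (E(s) = -(164*s² + s)/2 = -(s + 164*s²)/2 = -82*s² - s/2)
p(42) - E(l) = (1/81)*42 - (-1)*(-31)*(1 + 164*(-31))/2 = 14/27 - (-1)*(-31)*(1 - 5084)/2 = 14/27 - (-1)*(-31)*(-5083)/2 = 14/27 - 1*(-157573/2) = 14/27 + 157573/2 = 4254499/54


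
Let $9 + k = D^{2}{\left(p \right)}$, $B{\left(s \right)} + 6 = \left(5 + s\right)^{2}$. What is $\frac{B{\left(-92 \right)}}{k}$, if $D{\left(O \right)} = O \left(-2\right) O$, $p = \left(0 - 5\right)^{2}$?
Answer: $\frac{7563}{1562491} \approx 0.0048403$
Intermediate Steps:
$B{\left(s \right)} = -6 + \left(5 + s\right)^{2}$
$p = 25$ ($p = \left(-5\right)^{2} = 25$)
$D{\left(O \right)} = - 2 O^{2}$ ($D{\left(O \right)} = - 2 O O = - 2 O^{2}$)
$k = 1562491$ ($k = -9 + \left(- 2 \cdot 25^{2}\right)^{2} = -9 + \left(\left(-2\right) 625\right)^{2} = -9 + \left(-1250\right)^{2} = -9 + 1562500 = 1562491$)
$\frac{B{\left(-92 \right)}}{k} = \frac{-6 + \left(5 - 92\right)^{2}}{1562491} = \left(-6 + \left(-87\right)^{2}\right) \frac{1}{1562491} = \left(-6 + 7569\right) \frac{1}{1562491} = 7563 \cdot \frac{1}{1562491} = \frac{7563}{1562491}$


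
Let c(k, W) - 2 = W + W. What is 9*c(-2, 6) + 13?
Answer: 139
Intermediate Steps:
c(k, W) = 2 + 2*W (c(k, W) = 2 + (W + W) = 2 + 2*W)
9*c(-2, 6) + 13 = 9*(2 + 2*6) + 13 = 9*(2 + 12) + 13 = 9*14 + 13 = 126 + 13 = 139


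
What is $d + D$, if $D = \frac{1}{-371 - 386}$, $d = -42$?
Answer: $- \frac{31795}{757} \approx -42.001$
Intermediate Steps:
$D = - \frac{1}{757}$ ($D = \frac{1}{-757} = - \frac{1}{757} \approx -0.001321$)
$d + D = -42 - \frac{1}{757} = - \frac{31795}{757}$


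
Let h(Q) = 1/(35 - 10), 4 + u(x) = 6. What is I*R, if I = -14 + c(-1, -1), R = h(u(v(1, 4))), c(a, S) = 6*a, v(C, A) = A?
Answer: -⅘ ≈ -0.80000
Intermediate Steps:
u(x) = 2 (u(x) = -4 + 6 = 2)
h(Q) = 1/25
R = 1/25 ≈ 0.040000
I = -20 (I = -14 + 6*(-1) = -14 - 6 = -20)
I*R = -20*1/25 = -⅘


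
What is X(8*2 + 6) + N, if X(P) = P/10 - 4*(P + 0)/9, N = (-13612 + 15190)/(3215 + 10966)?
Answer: -1588237/212715 ≈ -7.4665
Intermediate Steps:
N = 526/4727 (N = 1578/14181 = 1578*(1/14181) = 526/4727 ≈ 0.11128)
X(P) = -31*P/90 (X(P) = P*(⅒) - 4*P*(⅑) = P/10 - 4*P/9 = -31*P/90)
X(8*2 + 6) + N = -31*(8*2 + 6)/90 + 526/4727 = -31*(16 + 6)/90 + 526/4727 = -31/90*22 + 526/4727 = -341/45 + 526/4727 = -1588237/212715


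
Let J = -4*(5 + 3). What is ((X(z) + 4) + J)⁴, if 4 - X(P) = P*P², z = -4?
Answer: 2560000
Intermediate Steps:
X(P) = 4 - P³ (X(P) = 4 - P*P² = 4 - P³)
J = -32 (J = -4*8 = -32)
((X(z) + 4) + J)⁴ = (((4 - 1*(-4)³) + 4) - 32)⁴ = (((4 - 1*(-64)) + 4) - 32)⁴ = (((4 + 64) + 4) - 32)⁴ = ((68 + 4) - 32)⁴ = (72 - 32)⁴ = 40⁴ = 2560000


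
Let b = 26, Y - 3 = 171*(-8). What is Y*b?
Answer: -35490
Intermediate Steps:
Y = -1365 (Y = 3 + 171*(-8) = 3 - 1368 = -1365)
Y*b = -1365*26 = -35490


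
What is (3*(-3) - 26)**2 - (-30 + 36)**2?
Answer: 1189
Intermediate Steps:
(3*(-3) - 26)**2 - (-30 + 36)**2 = (-9 - 26)**2 - 1*6**2 = (-35)**2 - 1*36 = 1225 - 36 = 1189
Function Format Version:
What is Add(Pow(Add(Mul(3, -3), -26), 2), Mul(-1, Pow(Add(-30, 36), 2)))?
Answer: 1189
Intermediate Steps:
Add(Pow(Add(Mul(3, -3), -26), 2), Mul(-1, Pow(Add(-30, 36), 2))) = Add(Pow(Add(-9, -26), 2), Mul(-1, Pow(6, 2))) = Add(Pow(-35, 2), Mul(-1, 36)) = Add(1225, -36) = 1189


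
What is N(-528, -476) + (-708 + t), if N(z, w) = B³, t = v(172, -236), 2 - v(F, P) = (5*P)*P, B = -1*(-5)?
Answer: -279061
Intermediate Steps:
B = 5
v(F, P) = 2 - 5*P² (v(F, P) = 2 - 5*P*P = 2 - 5*P²)
t = -278478 (t = 2 - 5*(-236)² = 2 - 5*55696 = 2 - 278480 = -278478)
N(z, w) = 125 (N(z, w) = 5³ = 125)
N(-528, -476) + (-708 + t) = 125 + (-708 - 278478) = 125 - 279186 = -279061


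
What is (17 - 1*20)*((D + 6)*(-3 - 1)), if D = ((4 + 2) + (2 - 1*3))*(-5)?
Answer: -228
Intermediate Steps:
D = -25 (D = (6 + (2 - 3))*(-5) = (6 - 1)*(-5) = 5*(-5) = -25)
(17 - 1*20)*((D + 6)*(-3 - 1)) = (17 - 1*20)*((-25 + 6)*(-3 - 1)) = (17 - 20)*(-19*(-4)) = -3*76 = -228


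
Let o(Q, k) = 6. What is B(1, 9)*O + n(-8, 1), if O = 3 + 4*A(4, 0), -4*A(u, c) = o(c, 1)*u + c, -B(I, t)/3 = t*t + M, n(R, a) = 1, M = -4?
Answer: 4852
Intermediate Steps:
B(I, t) = 12 - 3*t² (B(I, t) = -3*(t*t - 4) = -3*(t² - 4) = -3*(-4 + t²) = 12 - 3*t²)
A(u, c) = -3*u/2 - c/4 (A(u, c) = -(6*u + c)/4 = -(c + 6*u)/4 = -3*u/2 - c/4)
O = -21 (O = 3 + 4*(-3/2*4 - ¼*0) = 3 + 4*(-6 + 0) = 3 + 4*(-6) = 3 - 24 = -21)
B(1, 9)*O + n(-8, 1) = (12 - 3*9²)*(-21) + 1 = (12 - 3*81)*(-21) + 1 = (12 - 243)*(-21) + 1 = -231*(-21) + 1 = 4851 + 1 = 4852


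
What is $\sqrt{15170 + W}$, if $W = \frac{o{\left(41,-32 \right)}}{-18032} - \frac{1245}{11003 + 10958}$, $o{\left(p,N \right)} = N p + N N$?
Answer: $\frac{\sqrt{189644560704497819}}{3535721} \approx 123.17$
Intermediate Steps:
$o{\left(p,N \right)} = N^{2} + N p$ ($o{\left(p,N \right)} = N p + N^{2} = N^{2} + N p$)
$W = - \frac{1007817}{24750047}$ ($W = \frac{\left(-32\right) \left(-32 + 41\right)}{-18032} - \frac{1245}{11003 + 10958} = \left(-32\right) 9 \left(- \frac{1}{18032}\right) - \frac{1245}{21961} = \left(-288\right) \left(- \frac{1}{18032}\right) - \frac{1245}{21961} = \frac{18}{1127} - \frac{1245}{21961} = - \frac{1007817}{24750047} \approx -0.04072$)
$\sqrt{15170 + W} = \sqrt{15170 - \frac{1007817}{24750047}} = \sqrt{\frac{375457205173}{24750047}} = \frac{\sqrt{189644560704497819}}{3535721}$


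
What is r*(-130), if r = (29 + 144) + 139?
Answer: -40560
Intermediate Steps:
r = 312 (r = 173 + 139 = 312)
r*(-130) = 312*(-130) = -40560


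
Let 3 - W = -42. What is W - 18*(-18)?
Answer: 369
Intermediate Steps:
W = 45 (W = 3 - 1*(-42) = 3 + 42 = 45)
W - 18*(-18) = 45 - 18*(-18) = 45 + 324 = 369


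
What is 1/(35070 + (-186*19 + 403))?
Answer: 1/31939 ≈ 3.1310e-5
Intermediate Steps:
1/(35070 + (-186*19 + 403)) = 1/(35070 + (-3534 + 403)) = 1/(35070 - 3131) = 1/31939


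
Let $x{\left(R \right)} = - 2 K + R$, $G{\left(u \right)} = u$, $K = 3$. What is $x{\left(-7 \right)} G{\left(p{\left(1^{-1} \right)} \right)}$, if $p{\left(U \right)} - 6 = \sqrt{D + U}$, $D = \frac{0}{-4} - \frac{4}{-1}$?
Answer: $-78 - 13 \sqrt{5} \approx -107.07$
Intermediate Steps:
$D = 4$ ($D = 0 \left(- \frac{1}{4}\right) - -4 = 0 + 4 = 4$)
$p{\left(U \right)} = 6 + \sqrt{4 + U}$
$x{\left(R \right)} = -6 + R$ ($x{\left(R \right)} = \left(-2\right) 3 + R = -6 + R$)
$x{\left(-7 \right)} G{\left(p{\left(1^{-1} \right)} \right)} = \left(-6 - 7\right) \left(6 + \sqrt{4 + 1^{-1}}\right) = - 13 \left(6 + \sqrt{4 + 1}\right) = - 13 \left(6 + \sqrt{5}\right) = -78 - 13 \sqrt{5}$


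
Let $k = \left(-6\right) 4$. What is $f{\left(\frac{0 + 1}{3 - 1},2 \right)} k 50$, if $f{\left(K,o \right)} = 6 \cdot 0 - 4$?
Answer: $4800$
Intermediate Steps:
$f{\left(K,o \right)} = -4$ ($f{\left(K,o \right)} = 0 - 4 = -4$)
$k = -24$
$f{\left(\frac{0 + 1}{3 - 1},2 \right)} k 50 = \left(-4\right) \left(-24\right) 50 = 96 \cdot 50 = 4800$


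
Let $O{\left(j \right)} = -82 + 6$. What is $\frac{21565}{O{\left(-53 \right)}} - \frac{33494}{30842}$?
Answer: $- \frac{17569823}{61684} \approx -284.84$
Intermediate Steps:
$O{\left(j \right)} = -76$
$\frac{21565}{O{\left(-53 \right)}} - \frac{33494}{30842} = \frac{21565}{-76} - \frac{33494}{30842} = 21565 \left(- \frac{1}{76}\right) - \frac{16747}{15421} = - \frac{1135}{4} - \frac{16747}{15421} = - \frac{17569823}{61684}$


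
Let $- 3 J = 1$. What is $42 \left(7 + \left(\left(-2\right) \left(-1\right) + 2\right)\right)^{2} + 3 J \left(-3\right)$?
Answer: $5085$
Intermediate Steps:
$J = - \frac{1}{3}$ ($J = \left(- \frac{1}{3}\right) 1 = - \frac{1}{3} \approx -0.33333$)
$42 \left(7 + \left(\left(-2\right) \left(-1\right) + 2\right)\right)^{2} + 3 J \left(-3\right) = 42 \left(7 + \left(\left(-2\right) \left(-1\right) + 2\right)\right)^{2} + 3 \left(- \frac{1}{3}\right) \left(-3\right) = 42 \left(7 + \left(2 + 2\right)\right)^{2} - -3 = 42 \left(7 + 4\right)^{2} + 3 = 42 \cdot 11^{2} + 3 = 42 \cdot 121 + 3 = 5082 + 3 = 5085$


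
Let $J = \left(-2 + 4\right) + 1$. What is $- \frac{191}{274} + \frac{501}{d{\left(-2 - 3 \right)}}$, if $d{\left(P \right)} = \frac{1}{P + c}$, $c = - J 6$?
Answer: $- \frac{3157493}{274} \approx -11524.0$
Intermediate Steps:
$J = 3$ ($J = 2 + 1 = 3$)
$c = -18$ ($c = \left(-1\right) 3 \cdot 6 = \left(-3\right) 6 = -18$)
$d{\left(P \right)} = \frac{1}{-18 + P}$ ($d{\left(P \right)} = \frac{1}{P - 18} = \frac{1}{-18 + P}$)
$- \frac{191}{274} + \frac{501}{d{\left(-2 - 3 \right)}} = - \frac{191}{274} + \frac{501}{\frac{1}{-18 - 5}} = \left(-191\right) \frac{1}{274} + \frac{501}{\frac{1}{-18 - 5}} = - \frac{191}{274} + \frac{501}{\frac{1}{-23}} = - \frac{191}{274} + \frac{501}{- \frac{1}{23}} = - \frac{191}{274} + 501 \left(-23\right) = - \frac{191}{274} - 11523 = - \frac{3157493}{274}$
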